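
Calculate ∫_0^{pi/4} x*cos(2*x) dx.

Integrate by parts once (u = x, dv = cos(2*x) dx).
An antiderivative is F(x) = x*sin(2*x)/2 + cos(2*x)/4.
Then F(pi/4) - F(0) = (pi/8) - (1/4) = -1/4 + pi/8.

-1/4 + pi/8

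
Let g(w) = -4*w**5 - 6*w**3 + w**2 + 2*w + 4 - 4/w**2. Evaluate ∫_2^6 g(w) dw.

By the power rule, an antiderivative is F(w) = -2*w**6/3 - 3*w**4/2 + w**3/3 + w**2 + 4*w + 4/w.
Then F(6) - F(2) = (-98746/3) - (-50) = -98596/3.

-98596/3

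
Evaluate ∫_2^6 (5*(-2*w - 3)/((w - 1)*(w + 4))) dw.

-10*log(5) + 5*log(3)

Factor the denominator: w**2 + 3*w - 4 = (w + 4)(w - 1).
Partial fractions: 5*(-2*w - 3)/((w - 1)*(w + 4)) = -5/(w + 4) - 5/(w - 1).
An antiderivative is F(w) = -5*log(w - 1) - 5*log(w + 4).
Then F(6) - F(2) = (-10*log(5) - 5*log(2)) - (-5*log(3) - 5*log(2)) = -10*log(5) + 5*log(3).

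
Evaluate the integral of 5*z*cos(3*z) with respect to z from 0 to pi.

Integrate by parts once (u = z, dv = 5*cos(3*z) dz).
An antiderivative is F(z) = 5*z*sin(3*z)/3 + 5*cos(3*z)/9.
Then F(pi) - F(0) = (-5/9) - (5/9) = -10/9.

-10/9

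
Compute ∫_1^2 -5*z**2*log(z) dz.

35/9 - 40*log(2)/3

Integrate by parts once (u = ln z, dv = -5*z**2 dz).
An antiderivative is F(z) = -5*z**3*(3*log(z) - 1)/9.
Then F(2) - F(1) = (40/9 - 40*log(2)/3) - (5/9) = 35/9 - 40*log(2)/3.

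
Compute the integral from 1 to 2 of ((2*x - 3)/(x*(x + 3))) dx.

Factor the denominator: x**2 + 3*x = (x + 3)x.
Partial fractions: (2*x - 3)/(x*(x + 3)) = 3/(x + 3) - 1/x.
An antiderivative is F(x) = -log(x) + 3*log(x + 3).
Then F(2) - F(1) = (-log(2) + 3*log(5)) - (log(64)) = -7*log(2) + 3*log(5).

-7*log(2) + 3*log(5)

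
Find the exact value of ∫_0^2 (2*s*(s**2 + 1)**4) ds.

3124/5

Let u = s**2 + 1, so du = 2*s ds. When s = 0, u = 1; when s = 2, u = 5.
The integral becomes ∫ u**4 du from 1 to 5, with antiderivative u**5/5.
Back in s: F(s) = (s**2 + 1)**5/5.
Then F(2) - F(0) = (625) - (1/5) = 3124/5.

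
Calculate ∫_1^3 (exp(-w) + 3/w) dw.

-exp(-3) + exp(-1) + 3*log(3)

An antiderivative is F(w) = 3*log(w) - exp(-w).
Then F(3) - F(1) = (-exp(-3) + 3*log(3)) - (-exp(-1)) = -exp(-3) + exp(-1) + 3*log(3).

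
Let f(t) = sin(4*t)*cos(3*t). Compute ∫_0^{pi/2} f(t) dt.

4/7

Use the identity sin(4*t)cos(3*t) = [sin(7*t) + sin(t)]/2.
An antiderivative is F(t) = -cos(t)/2 - cos(7*t)/14.
Then F(pi/2) - F(0) = (0) - (-4/7) = 4/7.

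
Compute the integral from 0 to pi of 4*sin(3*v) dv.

8/3

An antiderivative is F(v) = -4*cos(3*v)/3.
Then F(pi) - F(0) = (4/3) - (-4/3) = 8/3.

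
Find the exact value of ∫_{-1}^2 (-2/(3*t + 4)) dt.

An antiderivative is F(t) = -2*log(3*t + 4)/3.
Then F(2) - F(-1) = (-2*log(10)/3) - (0) = -2*log(10)/3.

-2*log(10)/3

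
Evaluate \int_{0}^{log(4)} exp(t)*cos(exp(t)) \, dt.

Let u = exp(t), so du = exp(t) dt. When t = 0, u = 1; when t = log(4), u = 4.
The integral becomes ∫ cos(u) du from 1 to 4, with antiderivative sin(u).
Back in t: F(t) = sin(exp(t)).
Then F(log(4)) - F(0) = (sin(4)) - (sin(1)) = -sin(1) + sin(4).

-sin(1) + sin(4)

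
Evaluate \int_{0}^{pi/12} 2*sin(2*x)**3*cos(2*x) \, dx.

1/64

Let u = sin(2*x), so du = 2*cos(2*x) dx. When x = 0, u = 0; when x = pi/12, u = 1/2.
The integral becomes ∫ u**3 du from 0 to 1/2, with antiderivative u**4/4.
Back in x: F(x) = sin(2*x)**4/4.
Then F(pi/12) - F(0) = (1/64) - (0) = 1/64.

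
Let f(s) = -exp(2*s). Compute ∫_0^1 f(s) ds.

An antiderivative is F(s) = -exp(2*s)/2.
Then F(1) - F(0) = (-exp(2)/2) - (-1/2) = 1/2 - exp(2)/2.

1/2 - exp(2)/2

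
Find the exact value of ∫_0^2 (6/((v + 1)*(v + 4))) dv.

Factor the denominator: v**2 + 5*v + 4 = (v + 4)(v + 1).
Partial fractions: 6/((v + 1)*(v + 4)) = -2/(v + 4) + 2/(v + 1).
An antiderivative is F(v) = 2*log(v + 1) - 2*log(v + 4).
Then F(2) - F(0) = (-log(4)) - (-log(16)) = log(4).

log(4)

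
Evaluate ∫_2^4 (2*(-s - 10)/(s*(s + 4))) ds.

Factor the denominator: s**2 + 4*s = (s + 4)s.
Partial fractions: 2*(-s - 10)/(s*(s + 4)) = 3/(s + 4) - 5/s.
An antiderivative is F(s) = -5*log(s) + 3*log(s + 4).
Then F(4) - F(2) = (-log(2)) - (log(27/4)) = log(2/27).

log(2/27)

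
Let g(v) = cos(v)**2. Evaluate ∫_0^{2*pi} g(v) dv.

Use the identity cos^2(v) = (1 + cos(2*v))/2.
An antiderivative is F(v) = v/2 + sin(2*v)/4.
Then F(2*pi) - F(0) = (pi) - (0) = pi.

pi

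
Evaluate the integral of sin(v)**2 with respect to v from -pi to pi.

pi

Use the identity sin^2(v) = (1 - cos(2*v))/2.
An antiderivative is F(v) = v/2 - sin(2*v)/4.
Then F(pi) - F(-pi) = (pi/2) - (-pi/2) = pi.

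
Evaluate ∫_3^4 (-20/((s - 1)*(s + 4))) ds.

-4*log(7) - 4*log(3) + 16*log(2)

Factor the denominator: s**2 + 3*s - 4 = (s + 4)(s - 1).
Partial fractions: -20/((s - 1)*(s + 4)) = 4/(s + 4) - 4/(s - 1).
An antiderivative is F(s) = -4*log(s - 1) + 4*log(s + 4).
Then F(4) - F(3) = (-4*log(3) + 12*log(2)) - (-4*log(2) + 4*log(7)) = -4*log(7) - 4*log(3) + 16*log(2).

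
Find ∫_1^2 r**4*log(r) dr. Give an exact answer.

Integrate by parts once (u = ln r, dv = r**4 dr).
An antiderivative is F(r) = r**5*(5*log(r) - 1)/25.
Then F(2) - F(1) = (-32/25 + 32*log(2)/5) - (-1/25) = -31/25 + 32*log(2)/5.

-31/25 + 32*log(2)/5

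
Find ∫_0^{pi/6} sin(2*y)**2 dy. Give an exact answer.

-sqrt(3)/16 + pi/12

Use the identity sin^2(2*y) = (1 - cos(4*y))/2.
An antiderivative is F(y) = y/2 - sin(4*y)/8.
Then F(pi/6) - F(0) = (-sqrt(3)/16 + pi/12) - (0) = -sqrt(3)/16 + pi/12.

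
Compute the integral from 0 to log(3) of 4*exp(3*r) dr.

104/3

Let u = exp(r), so du = exp(r) dr. When r = 0, u = 1; when r = log(3), u = 3.
The integral becomes 4·∫ u**2 du from 1 to 3, with antiderivative 4*u**3/3.
Back in r: F(r) = 4*exp(3*r)/3.
Then F(log(3)) - F(0) = (36) - (4/3) = 104/3.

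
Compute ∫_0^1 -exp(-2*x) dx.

(1 - exp(2))*exp(-2)/2

An antiderivative is F(x) = exp(-2*x)/2.
Then F(1) - F(0) = (exp(-2)/2) - (1/2) = (1 - exp(2))*exp(-2)/2.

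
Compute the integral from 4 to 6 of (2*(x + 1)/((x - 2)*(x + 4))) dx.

log(5/2)

Factor the denominator: x**2 + 2*x - 8 = (x + 4)(x - 2).
Partial fractions: 2*(x + 1)/((x - 2)*(x + 4)) = 1/(x + 4) + 1/(x - 2).
An antiderivative is F(x) = log(x - 2) + log(x + 4).
Then F(6) - F(4) = (log(40)) - (log(16)) = log(5/2).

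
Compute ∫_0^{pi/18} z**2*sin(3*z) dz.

-2/27 - sqrt(3)*pi**2/1944 + pi/162 + sqrt(3)/27

Integrate by parts twice (u = z^2, dv = sin(3*z) dz).
An antiderivative is F(z) = -z**2*cos(3*z)/3 + 2*z*sin(3*z)/9 + 2*cos(3*z)/27.
Then F(pi/18) - F(0) = (-sqrt(3)*pi**2/1944 + pi/162 + sqrt(3)/27) - (2/27) = -2/27 - sqrt(3)*pi**2/1944 + pi/162 + sqrt(3)/27.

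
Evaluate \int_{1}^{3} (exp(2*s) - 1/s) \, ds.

-exp(2)/2 - log(3) + exp(6)/2

An antiderivative is F(s) = exp(2*s)/2 - log(s).
Then F(3) - F(1) = (-log(3) + exp(6)/2) - (exp(2)/2) = -exp(2)/2 - log(3) + exp(6)/2.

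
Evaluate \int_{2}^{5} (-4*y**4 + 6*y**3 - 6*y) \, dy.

By the power rule, an antiderivative is F(y) = -4*y**5/5 + 3*y**4/2 - 3*y**2.
Then F(5) - F(2) = (-3275/2) - (-68/5) = -16239/10.

-16239/10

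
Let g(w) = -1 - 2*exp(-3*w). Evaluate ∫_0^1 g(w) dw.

An antiderivative is F(w) = -w + 2*exp(-3*w)/3.
Then F(1) - F(0) = (-1 + 2*exp(-3)/3) - (2/3) = -5/3 + 2*exp(-3)/3.

-5/3 + 2*exp(-3)/3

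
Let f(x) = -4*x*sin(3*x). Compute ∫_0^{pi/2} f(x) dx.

4/9

Integrate by parts once (u = x, dv = -4*sin(3*x) dx).
An antiderivative is F(x) = 4*x*cos(3*x)/3 - 4*sin(3*x)/9.
Then F(pi/2) - F(0) = (4/9) - (0) = 4/9.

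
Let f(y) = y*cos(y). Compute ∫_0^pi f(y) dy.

Integrate by parts once (u = y, dv = cos(y) dy).
An antiderivative is F(y) = y*sin(y) + cos(y).
Then F(pi) - F(0) = (-1) - (1) = -2.

-2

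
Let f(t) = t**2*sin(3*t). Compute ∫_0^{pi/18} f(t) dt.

-2/27 - sqrt(3)*pi**2/1944 + pi/162 + sqrt(3)/27

Integrate by parts twice (u = t^2, dv = sin(3*t) dt).
An antiderivative is F(t) = -t**2*cos(3*t)/3 + 2*t*sin(3*t)/9 + 2*cos(3*t)/27.
Then F(pi/18) - F(0) = (-sqrt(3)*pi**2/1944 + pi/162 + sqrt(3)/27) - (2/27) = -2/27 - sqrt(3)*pi**2/1944 + pi/162 + sqrt(3)/27.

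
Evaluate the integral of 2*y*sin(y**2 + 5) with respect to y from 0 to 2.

cos(5) - cos(9)

Let u = y**2 + 5, so du = 2*y dy. When y = 0, u = 5; when y = 2, u = 9.
The integral becomes ∫ sin(u) du from 5 to 9, with antiderivative -cos(u).
Back in y: F(y) = -cos(y**2 + 5).
Then F(2) - F(0) = (-cos(9)) - (-cos(5)) = cos(5) - cos(9).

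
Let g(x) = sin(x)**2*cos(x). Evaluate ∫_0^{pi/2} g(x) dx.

1/3

Let u = sin(x), so du = cos(x) dx. When x = 0, u = 0; when x = pi/2, u = 1.
The integral becomes ∫ u**2 du from 0 to 1, with antiderivative u**3/3.
Back in x: F(x) = sin(x)**3/3.
Then F(pi/2) - F(0) = (1/3) - (0) = 1/3.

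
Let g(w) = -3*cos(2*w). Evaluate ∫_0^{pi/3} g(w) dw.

An antiderivative is F(w) = -3*sin(2*w)/2.
Then F(pi/3) - F(0) = (-3*sqrt(3)/4) - (0) = -3*sqrt(3)/4.

-3*sqrt(3)/4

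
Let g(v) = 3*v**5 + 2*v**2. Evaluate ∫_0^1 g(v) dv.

By the power rule, an antiderivative is F(v) = v**6/2 + 2*v**3/3.
Then F(1) - F(0) = (7/6) - (0) = 7/6.

7/6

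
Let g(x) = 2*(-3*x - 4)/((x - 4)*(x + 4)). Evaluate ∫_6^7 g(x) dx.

Factor the denominator: x**2 - 16 = (x + 4)(x - 4).
Partial fractions: 2*(-3*x - 4)/((x - 4)*(x + 4)) = -2/(x + 4) - 4/(x - 4).
An antiderivative is F(x) = -4*log(x - 4) - 2*log(x + 4).
Then F(7) - F(6) = (-2*log(11) - 4*log(3)) - (-6*log(2) - 2*log(5)) = -2*log(11) - 4*log(3) + 2*log(5) + 6*log(2).

-2*log(11) - 4*log(3) + 2*log(5) + 6*log(2)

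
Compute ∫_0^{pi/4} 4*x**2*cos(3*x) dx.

sqrt(2)*(-24*pi - 32 + 9*pi**2)/216

Integrate by parts twice (u = x^2, dv = 4*cos(3*x) dx).
An antiderivative is F(x) = 4*x**2*sin(3*x)/3 + 8*x*cos(3*x)/9 - 8*sin(3*x)/27.
Then F(pi/4) - F(0) = (sqrt(2)*(-24*pi - 32 + 9*pi**2)/216) - (0) = sqrt(2)*(-24*pi - 32 + 9*pi**2)/216.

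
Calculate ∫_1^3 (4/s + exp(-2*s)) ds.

An antiderivative is F(s) = 4*log(s) - exp(-2*s)/2.
Then F(3) - F(1) = (-exp(-6)/2 + 4*log(3)) - (-exp(-2)/2) = (-1 + exp(4) + 8*exp(6)*log(3))*exp(-6)/2.

(-1 + exp(4) + 8*exp(6)*log(3))*exp(-6)/2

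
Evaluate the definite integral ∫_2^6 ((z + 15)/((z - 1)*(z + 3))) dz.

Factor the denominator: z**2 + 2*z - 3 = (z + 3)(z - 1).
Partial fractions: (z + 15)/((z - 1)*(z + 3)) = -3/(z + 3) + 4/(z - 1).
An antiderivative is F(z) = 4*log(z - 1) - 3*log(z + 3).
Then F(6) - F(2) = (-6*log(3) + 4*log(5)) - (-3*log(5)) = -6*log(3) + 7*log(5).

-6*log(3) + 7*log(5)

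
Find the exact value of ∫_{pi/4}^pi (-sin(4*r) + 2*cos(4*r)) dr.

An antiderivative is F(r) = sin(4*r)/2 + cos(4*r)/4.
Then F(pi) - F(pi/4) = (1/4) - (-1/4) = 1/2.

1/2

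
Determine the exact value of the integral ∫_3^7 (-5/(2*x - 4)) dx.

An antiderivative is F(x) = -5*log(2*x - 4)/2.
Then F(7) - F(3) = (-5*log(10)/2) - (-5*log(2)/2) = -5*log(5)/2.

-5*log(5)/2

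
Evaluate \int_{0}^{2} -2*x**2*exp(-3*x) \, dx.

-4/27 + 100*exp(-6)/27

Integrate by parts twice (u = x^2, dv = -2*exp(-3*x) dx).
An antiderivative is F(x) = (18*x**2 + 12*x + 4)*exp(-3*x)/27.
Then F(2) - F(0) = (100*exp(-6)/27) - (4/27) = -4/27 + 100*exp(-6)/27.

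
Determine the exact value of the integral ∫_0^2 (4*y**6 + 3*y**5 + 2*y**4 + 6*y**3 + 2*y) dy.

5108/35

By the power rule, an antiderivative is F(y) = 4*y**7/7 + y**6/2 + 2*y**5/5 + 3*y**4/2 + y**2.
Then F(2) - F(0) = (5108/35) - (0) = 5108/35.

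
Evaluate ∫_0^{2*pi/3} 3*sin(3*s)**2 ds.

pi

Use the identity sin^2(3*s) = (1 - cos(6*s))/2.
An antiderivative is F(s) = 3*s/2 - sin(6*s)/4.
Then F(2*pi/3) - F(0) = (pi) - (0) = pi.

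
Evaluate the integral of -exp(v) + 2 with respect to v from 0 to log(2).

An antiderivative is F(v) = 2*v - exp(v).
Then F(log(2)) - F(0) = (-2 + 2*log(2)) - (-1) = -1 + log(4).

-1 + log(4)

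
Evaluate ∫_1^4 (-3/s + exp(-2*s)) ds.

(-12*exp(8)*log(2) - 1 + exp(6))*exp(-8)/2

An antiderivative is F(s) = -3*log(s) - exp(-2*s)/2.
Then F(4) - F(1) = (-6*log(2) - exp(-8)/2) - (-exp(-2)/2) = (-12*exp(8)*log(2) - 1 + exp(6))*exp(-8)/2.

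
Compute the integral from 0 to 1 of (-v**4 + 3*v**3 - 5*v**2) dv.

-67/60

By the power rule, an antiderivative is F(v) = -v**5/5 + 3*v**4/4 - 5*v**3/3.
Then F(1) - F(0) = (-67/60) - (0) = -67/60.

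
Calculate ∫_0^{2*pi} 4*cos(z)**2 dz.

4*pi

Use the identity cos^2(z) = (1 + cos(2*z))/2.
An antiderivative is F(z) = 2*z + sin(2*z).
Then F(2*pi) - F(0) = (4*pi) - (0) = 4*pi.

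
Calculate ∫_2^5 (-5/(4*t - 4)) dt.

An antiderivative is F(t) = -5*log(4*t - 4)/4.
Then F(5) - F(2) = (-log(32)) - (-5*log(2)/2) = -5*log(2)/2.

-5*log(2)/2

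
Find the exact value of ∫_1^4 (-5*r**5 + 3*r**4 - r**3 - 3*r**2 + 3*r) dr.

-58059/20

By the power rule, an antiderivative is F(r) = -5*r**6/6 + 3*r**5/5 - r**4/4 - r**3 + 3*r**2/2.
Then F(4) - F(1) = (-43544/15) - (1/60) = -58059/20.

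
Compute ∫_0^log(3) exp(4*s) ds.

20

Let u = exp(s), so du = exp(s) ds. When s = 0, u = 1; when s = log(3), u = 3.
The integral becomes ∫ u**3 du from 1 to 3, with antiderivative u**4/4.
Back in s: F(s) = exp(4*s)/4.
Then F(log(3)) - F(0) = (81/4) - (1/4) = 20.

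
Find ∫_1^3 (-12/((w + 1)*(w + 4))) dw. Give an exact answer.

Factor the denominator: w**2 + 5*w + 4 = (w + 4)(w + 1).
Partial fractions: -12/((w + 1)*(w + 4)) = 4/(w + 4) - 4/(w + 1).
An antiderivative is F(w) = -4*log(w + 1) + 4*log(w + 4).
Then F(3) - F(1) = (-8*log(2) + 4*log(7)) - (-4*log(2) + 4*log(5)) = -4*log(5) - 4*log(2) + 4*log(7).

-4*log(5) - 4*log(2) + 4*log(7)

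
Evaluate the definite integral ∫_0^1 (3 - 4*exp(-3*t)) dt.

An antiderivative is F(t) = 3*t + 4*exp(-3*t)/3.
Then F(1) - F(0) = (4*exp(-3)/3 + 3) - (4/3) = 4*exp(-3)/3 + 5/3.

4*exp(-3)/3 + 5/3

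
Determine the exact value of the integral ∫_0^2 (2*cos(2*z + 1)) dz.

Let u = 2*z + 1, so du = 2 dz. When z = 0, u = 1; when z = 2, u = 5.
The integral becomes ∫ cos(u) du from 1 to 5, with antiderivative sin(u).
Back in z: F(z) = sin(2*z + 1).
Then F(2) - F(0) = (sin(5)) - (sin(1)) = sin(5) - sin(1).

sin(5) - sin(1)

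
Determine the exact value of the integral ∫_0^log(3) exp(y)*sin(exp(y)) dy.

cos(1) - cos(3)

Let u = exp(y), so du = exp(y) dy. When y = 0, u = 1; when y = log(3), u = 3.
The integral becomes ∫ sin(u) du from 1 to 3, with antiderivative -cos(u).
Back in y: F(y) = -cos(exp(y)).
Then F(log(3)) - F(0) = (-cos(3)) - (-cos(1)) = cos(1) - cos(3).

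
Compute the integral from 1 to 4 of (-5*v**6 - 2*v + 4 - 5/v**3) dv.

By the power rule, an antiderivative is F(v) = -5*v**7/7 - v**2 + 4*v + 5/(2*v**2).
Then F(4) - F(1) = (-2621405/224) - (67/14) = -2622477/224.

-2622477/224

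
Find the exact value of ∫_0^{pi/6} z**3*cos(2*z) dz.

-sqrt(3)*pi/16 + sqrt(3)*pi**3/864 + pi**2/96 + 3/16

Integrate by parts 3 times (u = z^3, dv = cos(2*z) dz).
An antiderivative is F(z) = z**3*sin(2*z)/2 + 3*z**2*cos(2*z)/4 - 3*z*sin(2*z)/4 - 3*cos(2*z)/8.
Then F(pi/6) - F(0) = (-sqrt(3)*pi/16 - 3/16 + sqrt(3)*pi**3/864 + pi**2/96) - (-3/8) = -sqrt(3)*pi/16 + sqrt(3)*pi**3/864 + pi**2/96 + 3/16.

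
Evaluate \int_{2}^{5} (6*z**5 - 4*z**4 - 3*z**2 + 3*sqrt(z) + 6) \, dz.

-4*sqrt(2) + 10*sqrt(5) + 64938/5

By the power rule, an antiderivative is F(z) = z**6 - 4*z**5/5 + 2*z**(3/2) - z**3 + 6*z.
Then F(5) - F(2) = (10*sqrt(5) + 13030) - (4*sqrt(2) + 212/5) = -4*sqrt(2) + 10*sqrt(5) + 64938/5.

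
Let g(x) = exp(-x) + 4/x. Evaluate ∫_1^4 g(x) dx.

-exp(-4) + exp(-1) + 8*log(2)

An antiderivative is F(x) = 4*log(x) - exp(-x).
Then F(4) - F(1) = (-exp(-4) + 8*log(2)) - (-exp(-1)) = -exp(-4) + exp(-1) + 8*log(2).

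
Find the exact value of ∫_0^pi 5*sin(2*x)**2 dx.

5*pi/2

Use the identity sin^2(2*x) = (1 - cos(4*x))/2.
An antiderivative is F(x) = 5*x/2 - 5*sin(4*x)/8.
Then F(pi) - F(0) = (5*pi/2) - (0) = 5*pi/2.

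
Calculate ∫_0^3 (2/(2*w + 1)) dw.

An antiderivative is F(w) = log(2*w + 1).
Then F(3) - F(0) = (log(7)) - (0) = log(7).

log(7)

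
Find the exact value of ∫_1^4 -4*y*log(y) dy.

15 - 64*log(2)

Integrate by parts once (u = ln y, dv = -4*y dy).
An antiderivative is F(y) = -y**2*(2*log(y) - 1).
Then F(4) - F(1) = (16 - 64*log(2)) - (1) = 15 - 64*log(2).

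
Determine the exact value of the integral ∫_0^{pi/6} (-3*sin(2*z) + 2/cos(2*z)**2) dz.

-3/4 + sqrt(3)

An antiderivative is F(z) = 3*cos(2*z)/2 + tan(2*z).
Then F(pi/6) - F(0) = (3/4 + sqrt(3)) - (3/2) = -3/4 + sqrt(3).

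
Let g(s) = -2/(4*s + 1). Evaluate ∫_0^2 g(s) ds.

An antiderivative is F(s) = -log(4*s + 1)/2.
Then F(2) - F(0) = (-log(3)) - (0) = -log(3).

-log(3)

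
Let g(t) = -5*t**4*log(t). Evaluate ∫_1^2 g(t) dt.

31/5 - 32*log(2)

Integrate by parts once (u = ln t, dv = -5*t**4 dt).
An antiderivative is F(t) = -t**5*(5*log(t) - 1)/5.
Then F(2) - F(1) = (32/5 - 32*log(2)) - (1/5) = 31/5 - 32*log(2).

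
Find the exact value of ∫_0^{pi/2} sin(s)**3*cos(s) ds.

1/4

Let u = sin(s), so du = cos(s) ds. When s = 0, u = 0; when s = pi/2, u = 1.
The integral becomes ∫ u**3 du from 0 to 1, with antiderivative u**4/4.
Back in s: F(s) = sin(s)**4/4.
Then F(pi/2) - F(0) = (1/4) - (0) = 1/4.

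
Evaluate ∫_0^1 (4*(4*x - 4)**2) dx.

64/3

Let u = 4*x - 4, so du = 4 dx. When x = 0, u = -4; when x = 1, u = 0.
The integral becomes ∫ u**2 du from -4 to 0, with antiderivative u**3/3.
Back in x: F(x) = (4*x - 4)**3/3.
Then F(1) - F(0) = (0) - (-64/3) = 64/3.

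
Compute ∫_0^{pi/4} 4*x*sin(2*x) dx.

1

Integrate by parts once (u = x, dv = 4*sin(2*x) dx).
An antiderivative is F(x) = -2*x*cos(2*x) + sin(2*x).
Then F(pi/4) - F(0) = (1) - (0) = 1.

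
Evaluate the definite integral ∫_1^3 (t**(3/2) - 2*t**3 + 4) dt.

-162/5 + 18*sqrt(3)/5

By the power rule, an antiderivative is F(t) = 2*t**(5/2)/5 - t**4/2 + 4*t.
Then F(3) - F(1) = (-57/2 + 18*sqrt(3)/5) - (39/10) = -162/5 + 18*sqrt(3)/5.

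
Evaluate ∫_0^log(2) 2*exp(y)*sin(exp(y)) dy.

Let u = exp(y), so du = exp(y) dy. When y = 0, u = 1; when y = log(2), u = 2.
The integral becomes 2·∫ sin(u) du from 1 to 2, with antiderivative -2*cos(u).
Back in y: F(y) = -2*cos(exp(y)).
Then F(log(2)) - F(0) = (-2*cos(2)) - (-2*cos(1)) = -2*cos(2) + 2*cos(1).

-2*cos(2) + 2*cos(1)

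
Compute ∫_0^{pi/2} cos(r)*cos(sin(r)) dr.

sin(1)

Let u = sin(r), so du = cos(r) dr. When r = 0, u = 0; when r = pi/2, u = 1.
The integral becomes ∫ cos(u) du from 0 to 1, with antiderivative sin(u).
Back in r: F(r) = sin(sin(r)).
Then F(pi/2) - F(0) = (sin(1)) - (0) = sin(1).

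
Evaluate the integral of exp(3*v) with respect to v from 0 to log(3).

26/3

Let u = exp(v), so du = exp(v) dv. When v = 0, u = 1; when v = log(3), u = 3.
The integral becomes ∫ u**2 du from 1 to 3, with antiderivative u**3/3.
Back in v: F(v) = exp(3*v)/3.
Then F(log(3)) - F(0) = (9) - (1/3) = 26/3.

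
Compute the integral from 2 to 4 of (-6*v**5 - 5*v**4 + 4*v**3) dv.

By the power rule, an antiderivative is F(v) = -v**6 - v**5 + v**4.
Then F(4) - F(2) = (-4864) - (-80) = -4784.

-4784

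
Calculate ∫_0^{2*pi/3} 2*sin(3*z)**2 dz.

2*pi/3

Use the identity sin^2(3*z) = (1 - cos(6*z))/2.
An antiderivative is F(z) = z - sin(6*z)/6.
Then F(2*pi/3) - F(0) = (2*pi/3) - (0) = 2*pi/3.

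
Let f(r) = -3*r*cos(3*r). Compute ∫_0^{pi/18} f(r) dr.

Integrate by parts once (u = r, dv = -3*cos(3*r) dr).
An antiderivative is F(r) = -r*sin(3*r) - cos(3*r)/3.
Then F(pi/18) - F(0) = (-sqrt(3)/6 - pi/36) - (-1/3) = -sqrt(3)/6 - pi/36 + 1/3.

-sqrt(3)/6 - pi/36 + 1/3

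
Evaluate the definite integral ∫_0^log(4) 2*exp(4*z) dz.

255/2

Let u = exp(z), so du = exp(z) dz. When z = 0, u = 1; when z = log(4), u = 4.
The integral becomes 2·∫ u**3 du from 1 to 4, with antiderivative u**4/2.
Back in z: F(z) = exp(4*z)/2.
Then F(log(4)) - F(0) = (128) - (1/2) = 255/2.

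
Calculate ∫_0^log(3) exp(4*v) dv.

20

Let u = exp(v), so du = exp(v) dv. When v = 0, u = 1; when v = log(3), u = 3.
The integral becomes ∫ u**3 du from 1 to 3, with antiderivative u**4/4.
Back in v: F(v) = exp(4*v)/4.
Then F(log(3)) - F(0) = (81/4) - (1/4) = 20.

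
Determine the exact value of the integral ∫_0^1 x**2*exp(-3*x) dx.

Integrate by parts twice (u = x^2, dv = exp(-3*x) dx).
An antiderivative is F(x) = (-9*x**2 - 6*x - 2)*exp(-3*x)/27.
Then F(1) - F(0) = (-17*exp(-3)/27) - (-2/27) = 2/27 - 17*exp(-3)/27.

2/27 - 17*exp(-3)/27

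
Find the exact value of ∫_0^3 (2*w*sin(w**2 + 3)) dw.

Let u = w**2 + 3, so du = 2*w dw. When w = 0, u = 3; when w = 3, u = 12.
The integral becomes ∫ sin(u) du from 3 to 12, with antiderivative -cos(u).
Back in w: F(w) = -cos(w**2 + 3).
Then F(3) - F(0) = (-cos(12)) - (-cos(3)) = cos(3) - cos(12).

cos(3) - cos(12)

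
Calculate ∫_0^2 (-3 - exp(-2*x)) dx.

-13/2 + exp(-4)/2

An antiderivative is F(x) = -3*x + exp(-2*x)/2.
Then F(2) - F(0) = (-6 + exp(-4)/2) - (1/2) = -13/2 + exp(-4)/2.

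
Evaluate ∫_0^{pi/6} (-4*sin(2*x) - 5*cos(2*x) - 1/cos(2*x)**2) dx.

An antiderivative is F(x) = -5*sin(2*x)/2 + 2*cos(2*x) - tan(2*x)/2.
Then F(pi/6) - F(0) = (1 - 7*sqrt(3)/4) - (2) = -7*sqrt(3)/4 - 1.

-7*sqrt(3)/4 - 1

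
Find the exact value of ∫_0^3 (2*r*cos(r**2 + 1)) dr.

-sin(1) + sin(10)

Let u = r**2 + 1, so du = 2*r dr. When r = 0, u = 1; when r = 3, u = 10.
The integral becomes ∫ cos(u) du from 1 to 10, with antiderivative sin(u).
Back in r: F(r) = sin(r**2 + 1).
Then F(3) - F(0) = (sin(10)) - (sin(1)) = -sin(1) + sin(10).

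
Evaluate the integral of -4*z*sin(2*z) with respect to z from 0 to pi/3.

-pi/3 - sqrt(3)/2

Integrate by parts once (u = z, dv = -4*sin(2*z) dz).
An antiderivative is F(z) = 2*z*cos(2*z) - sin(2*z).
Then F(pi/3) - F(0) = (-pi/3 - sqrt(3)/2) - (0) = -pi/3 - sqrt(3)/2.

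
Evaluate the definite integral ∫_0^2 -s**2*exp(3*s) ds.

2/27 - 26*exp(6)/27

Integrate by parts twice (u = s^2, dv = -exp(3*s) ds).
An antiderivative is F(s) = (-9*s**2 + 6*s - 2)*exp(3*s)/27.
Then F(2) - F(0) = (-26*exp(6)/27) - (-2/27) = 2/27 - 26*exp(6)/27.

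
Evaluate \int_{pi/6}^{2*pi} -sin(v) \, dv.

An antiderivative is F(v) = cos(v).
Then F(2*pi) - F(pi/6) = (1) - (sqrt(3)/2) = 1 - sqrt(3)/2.

1 - sqrt(3)/2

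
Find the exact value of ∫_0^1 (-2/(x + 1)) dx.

An antiderivative is F(x) = -2*log(x + 1).
Then F(1) - F(0) = (-log(4)) - (0) = -log(4).

-log(4)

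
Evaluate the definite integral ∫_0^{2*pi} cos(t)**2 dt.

Use the identity cos^2(t) = (1 + cos(2*t))/2.
An antiderivative is F(t) = t/2 + sin(2*t)/4.
Then F(2*pi) - F(0) = (pi) - (0) = pi.

pi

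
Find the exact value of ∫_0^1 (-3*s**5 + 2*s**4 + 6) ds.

59/10

By the power rule, an antiderivative is F(s) = -s**6/2 + 2*s**5/5 + 6*s.
Then F(1) - F(0) = (59/10) - (0) = 59/10.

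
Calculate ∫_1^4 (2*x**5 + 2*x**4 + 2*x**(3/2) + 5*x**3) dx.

By the power rule, an antiderivative is F(x) = x**6/3 + 4*x**(5/2)/5 + 2*x**5/5 + 5*x**4/4.
Then F(4) - F(1) = (31808/15) - (167/60) = 8471/4.

8471/4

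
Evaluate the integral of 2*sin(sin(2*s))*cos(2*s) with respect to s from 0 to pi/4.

1 - cos(1)

Let u = sin(2*s), so du = 2*cos(2*s) ds. When s = 0, u = 0; when s = pi/4, u = 1.
The integral becomes ∫ sin(u) du from 0 to 1, with antiderivative -cos(u).
Back in s: F(s) = -cos(sin(2*s)).
Then F(pi/4) - F(0) = (-cos(1)) - (-1) = 1 - cos(1).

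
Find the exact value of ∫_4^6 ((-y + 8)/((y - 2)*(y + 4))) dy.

Factor the denominator: y**2 + 2*y - 8 = (y + 4)(y - 2).
Partial fractions: (-y + 8)/((y - 2)*(y + 4)) = -2/(y + 4) + 1/(y - 2).
An antiderivative is F(y) = log(y - 2) - 2*log(y + 4).
Then F(6) - F(4) = (-log(25)) - (-log(32)) = log(32/25).

log(32/25)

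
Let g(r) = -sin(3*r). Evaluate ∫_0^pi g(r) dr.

An antiderivative is F(r) = cos(3*r)/3.
Then F(pi) - F(0) = (-1/3) - (1/3) = -2/3.

-2/3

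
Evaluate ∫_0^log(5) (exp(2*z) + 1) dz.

log(5) + 12

An antiderivative is F(z) = exp(2*z)/2 + z.
Then F(log(5)) - F(0) = (log(5) + 25/2) - (1/2) = log(5) + 12.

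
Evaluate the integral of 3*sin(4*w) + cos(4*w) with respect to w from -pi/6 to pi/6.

An antiderivative is F(w) = sin(4*w)/4 - 3*cos(4*w)/4.
Then F(pi/6) - F(-pi/6) = (sqrt(3)/8 + 3/8) - (3/8 - sqrt(3)/8) = sqrt(3)/4.

sqrt(3)/4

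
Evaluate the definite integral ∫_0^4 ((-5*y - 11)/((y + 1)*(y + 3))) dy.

Factor the denominator: y**2 + 4*y + 3 = (y + 3)(y + 1).
Partial fractions: (-5*y - 11)/((y + 1)*(y + 3)) = -2/(y + 3) - 3/(y + 1).
An antiderivative is F(y) = -3*log(y + 1) - 2*log(y + 3).
Then F(4) - F(0) = (-3*log(5) - 2*log(7)) - (-log(9)) = -3*log(5) - 2*log(7) + 2*log(3).

-3*log(5) - 2*log(7) + 2*log(3)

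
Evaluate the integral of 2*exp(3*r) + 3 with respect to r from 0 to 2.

An antiderivative is F(r) = 2*exp(3*r)/3 + 3*r.
Then F(2) - F(0) = (6 + 2*exp(6)/3) - (2/3) = 16/3 + 2*exp(6)/3.

16/3 + 2*exp(6)/3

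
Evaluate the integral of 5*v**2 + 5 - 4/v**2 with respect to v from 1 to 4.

117

By the power rule, an antiderivative is F(v) = 5*v**3/3 + 5*v + 4/v.
Then F(4) - F(1) = (383/3) - (32/3) = 117.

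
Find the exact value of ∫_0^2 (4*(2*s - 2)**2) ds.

32/3

Let u = 2*s - 2, so du = 2 ds. When s = 0, u = -2; when s = 2, u = 2.
The integral becomes 2·∫ u**2 du from -2 to 2, with antiderivative 2*u**3/3.
Back in s: F(s) = 2*(2*s - 2)**3/3.
Then F(2) - F(0) = (16/3) - (-16/3) = 32/3.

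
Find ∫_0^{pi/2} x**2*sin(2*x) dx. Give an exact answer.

-1/2 + pi**2/8

Integrate by parts twice (u = x^2, dv = sin(2*x) dx).
An antiderivative is F(x) = -x**2*cos(2*x)/2 + x*sin(2*x)/2 + cos(2*x)/4.
Then F(pi/2) - F(0) = (-1/4 + pi**2/8) - (1/4) = -1/2 + pi**2/8.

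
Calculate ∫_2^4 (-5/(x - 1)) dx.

-5*log(3)

An antiderivative is F(x) = -5*log(x - 1).
Then F(4) - F(2) = (-5*log(3)) - (0) = -5*log(3).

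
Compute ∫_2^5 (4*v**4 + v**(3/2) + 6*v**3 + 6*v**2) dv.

By the power rule, an antiderivative is F(v) = 2*v**(5/2)/5 + 4*v**5/5 + 3*v**4/2 + 2*v**3.
Then F(5) - F(2) = (10*sqrt(5) + 7375/2) - (8*sqrt(2)/5 + 328/5) = -8*sqrt(2)/5 + 10*sqrt(5) + 36219/10.

-8*sqrt(2)/5 + 10*sqrt(5) + 36219/10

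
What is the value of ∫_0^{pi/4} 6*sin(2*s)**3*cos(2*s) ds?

Let u = sin(2*s), so du = 2*cos(2*s) ds. When s = 0, u = 0; when s = pi/4, u = 1.
The integral becomes 3·∫ u**3 du from 0 to 1, with antiderivative 3*u**4/4.
Back in s: F(s) = 3*sin(2*s)**4/4.
Then F(pi/4) - F(0) = (3/4) - (0) = 3/4.

3/4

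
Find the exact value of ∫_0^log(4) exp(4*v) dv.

255/4

Let u = exp(v), so du = exp(v) dv. When v = 0, u = 1; when v = log(4), u = 4.
The integral becomes ∫ u**3 du from 1 to 4, with antiderivative u**4/4.
Back in v: F(v) = exp(4*v)/4.
Then F(log(4)) - F(0) = (64) - (1/4) = 255/4.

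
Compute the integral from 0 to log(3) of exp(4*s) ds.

20

Let u = exp(s), so du = exp(s) ds. When s = 0, u = 1; when s = log(3), u = 3.
The integral becomes ∫ u**3 du from 1 to 3, with antiderivative u**4/4.
Back in s: F(s) = exp(4*s)/4.
Then F(log(3)) - F(0) = (81/4) - (1/4) = 20.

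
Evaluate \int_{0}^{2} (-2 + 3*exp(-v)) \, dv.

An antiderivative is F(v) = -2*v - 3*exp(-v).
Then F(2) - F(0) = (-4 - 3*exp(-2)) - (-3) = -1 - 3*exp(-2).

-1 - 3*exp(-2)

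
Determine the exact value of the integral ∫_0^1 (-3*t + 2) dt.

1/2

By the power rule, an antiderivative is F(t) = -3*t**2/2 + 2*t.
Then F(1) - F(0) = (1/2) - (0) = 1/2.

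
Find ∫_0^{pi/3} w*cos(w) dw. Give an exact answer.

-1/2 + sqrt(3)*pi/6

Integrate by parts once (u = w, dv = cos(w) dw).
An antiderivative is F(w) = w*sin(w) + cos(w).
Then F(pi/3) - F(0) = (1/2 + sqrt(3)*pi/6) - (1) = -1/2 + sqrt(3)*pi/6.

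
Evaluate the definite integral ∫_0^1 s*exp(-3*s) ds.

(-4 + exp(3))*exp(-3)/9

Integrate by parts once (u = s, dv = exp(-3*s) ds).
An antiderivative is F(s) = (-3*s - 1)*exp(-3*s)/9.
Then F(1) - F(0) = (-4*exp(-3)/9) - (-1/9) = (-4 + exp(3))*exp(-3)/9.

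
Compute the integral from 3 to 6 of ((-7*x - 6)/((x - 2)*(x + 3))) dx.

-5*log(2) - 3*log(3)

Factor the denominator: x**2 + x - 6 = (x + 3)(x - 2).
Partial fractions: (-7*x - 6)/((x - 2)*(x + 3)) = -3/(x + 3) - 4/(x - 2).
An antiderivative is F(x) = -4*log(x - 2) - 3*log(x + 3).
Then F(6) - F(3) = (-6*log(3) - 8*log(2)) - (-3*log(3) - 3*log(2)) = -5*log(2) - 3*log(3).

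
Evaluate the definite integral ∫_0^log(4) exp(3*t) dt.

Let u = exp(t), so du = exp(t) dt. When t = 0, u = 1; when t = log(4), u = 4.
The integral becomes ∫ u**2 du from 1 to 4, with antiderivative u**3/3.
Back in t: F(t) = exp(3*t)/3.
Then F(log(4)) - F(0) = (64/3) - (1/3) = 21.

21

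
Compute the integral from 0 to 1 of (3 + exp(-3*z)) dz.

An antiderivative is F(z) = 3*z - exp(-3*z)/3.
Then F(1) - F(0) = (3 - exp(-3)/3) - (-1/3) = 10/3 - exp(-3)/3.

10/3 - exp(-3)/3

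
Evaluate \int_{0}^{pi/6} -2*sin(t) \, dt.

An antiderivative is F(t) = 2*cos(t).
Then F(pi/6) - F(0) = (sqrt(3)) - (2) = -2 + sqrt(3).

-2 + sqrt(3)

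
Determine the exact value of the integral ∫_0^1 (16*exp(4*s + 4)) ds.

Let u = 4*s + 4, so du = 4 ds. When s = 0, u = 4; when s = 1, u = 8.
The integral becomes 4·∫ exp(u) du from 4 to 8, with antiderivative 4*exp(u).
Back in s: F(s) = 4*exp(4*s + 4).
Then F(1) - F(0) = (4*exp(8)) - (4*exp(4)) = -4*(1 - exp(4))*exp(4).

-4*(1 - exp(4))*exp(4)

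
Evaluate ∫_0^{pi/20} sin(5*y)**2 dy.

Use the identity sin^2(5*y) = (1 - cos(10*y))/2.
An antiderivative is F(y) = y/2 - sin(10*y)/20.
Then F(pi/20) - F(0) = (-1/20 + pi/40) - (0) = -1/20 + pi/40.

-1/20 + pi/40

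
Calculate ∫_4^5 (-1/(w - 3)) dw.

-log(2)

An antiderivative is F(w) = -log(w - 3).
Then F(5) - F(4) = (-log(2)) - (0) = -log(2).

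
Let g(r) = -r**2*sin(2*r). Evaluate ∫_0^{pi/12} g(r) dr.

Integrate by parts twice (u = r^2, dv = -sin(2*r) dr).
An antiderivative is F(r) = r**2*cos(2*r)/2 - r*sin(2*r)/2 - cos(2*r)/4.
Then F(pi/12) - F(0) = (-sqrt(3)/8 - pi/48 + sqrt(3)*pi**2/576) - (-1/4) = -sqrt(3)/8 - pi/48 + sqrt(3)*pi**2/576 + 1/4.

-sqrt(3)/8 - pi/48 + sqrt(3)*pi**2/576 + 1/4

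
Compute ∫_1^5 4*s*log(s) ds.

-24 + 50*log(5)

Integrate by parts once (u = ln s, dv = 4*s ds).
An antiderivative is F(s) = s**2*(2*log(s) - 1).
Then F(5) - F(1) = (-25 + 50*log(5)) - (-1) = -24 + 50*log(5).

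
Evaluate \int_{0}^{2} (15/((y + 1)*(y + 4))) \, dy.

Factor the denominator: y**2 + 5*y + 4 = (y + 4)(y + 1).
Partial fractions: 15/((y + 1)*(y + 4)) = -5/(y + 4) + 5/(y + 1).
An antiderivative is F(y) = 5*log(y + 1) - 5*log(y + 4).
Then F(2) - F(0) = (-log(32)) - (-10*log(2)) = log(32).

log(32)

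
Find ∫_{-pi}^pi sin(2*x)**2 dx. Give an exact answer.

Use the identity sin^2(2*x) = (1 - cos(4*x))/2.
An antiderivative is F(x) = x/2 - sin(4*x)/8.
Then F(pi) - F(-pi) = (pi/2) - (-pi/2) = pi.

pi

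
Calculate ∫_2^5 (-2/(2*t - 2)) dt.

-log(4)

An antiderivative is F(t) = -log(2*t - 2).
Then F(5) - F(2) = (-log(8)) - (-log(2)) = -log(4).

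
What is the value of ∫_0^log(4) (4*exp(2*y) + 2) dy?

log(16) + 30

An antiderivative is F(y) = 2*exp(2*y) + 2*y.
Then F(log(4)) - F(0) = (4*log(2) + 32) - (2) = log(16) + 30.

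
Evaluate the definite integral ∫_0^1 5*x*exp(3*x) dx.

5/9 + 10*exp(3)/9

Integrate by parts once (u = x, dv = 5*exp(3*x) dx).
An antiderivative is F(x) = (15*x - 5)*exp(3*x)/9.
Then F(1) - F(0) = (10*exp(3)/9) - (-5/9) = 5/9 + 10*exp(3)/9.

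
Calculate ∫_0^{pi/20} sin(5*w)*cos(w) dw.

Use the identity sin(5*w)cos(w) = [sin(6*w) + sin(4*w)]/2.
An antiderivative is F(w) = -cos(4*w)/8 - cos(6*w)/12.
Then F(pi/20) - F(0) = (-sqrt(5)/32 - sqrt(10 - 2*sqrt(5))/48 - 1/32) - (-5/24) = -sqrt(5)/32 - sqrt(10 - 2*sqrt(5))/48 + 17/96.

-sqrt(5)/32 - sqrt(10 - 2*sqrt(5))/48 + 17/96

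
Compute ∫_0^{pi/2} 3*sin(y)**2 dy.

3*pi/4

Use the identity sin^2(y) = (1 - cos(2*y))/2.
An antiderivative is F(y) = 3*y/2 - 3*sin(2*y)/4.
Then F(pi/2) - F(0) = (3*pi/4) - (0) = 3*pi/4.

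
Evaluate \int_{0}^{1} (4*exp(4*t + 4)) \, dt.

-exp(4) + exp(8)

Let u = 4*t + 4, so du = 4 dt. When t = 0, u = 4; when t = 1, u = 8.
The integral becomes ∫ exp(u) du from 4 to 8, with antiderivative exp(u).
Back in t: F(t) = exp(4*t + 4).
Then F(1) - F(0) = (exp(8)) - (exp(4)) = -exp(4) + exp(8).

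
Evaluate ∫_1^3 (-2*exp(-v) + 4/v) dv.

-2*exp(-1) + 2*exp(-3) + 4*log(3)

An antiderivative is F(v) = 4*log(v) + 2*exp(-v).
Then F(3) - F(1) = (2*exp(-3) + 4*log(3)) - (2*exp(-1)) = -2*exp(-1) + 2*exp(-3) + 4*log(3).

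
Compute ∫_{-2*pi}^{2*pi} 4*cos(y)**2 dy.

8*pi

Use the identity cos^2(y) = (1 + cos(2*y))/2.
An antiderivative is F(y) = 2*y + sin(2*y).
Then F(2*pi) - F(-2*pi) = (4*pi) - (-4*pi) = 8*pi.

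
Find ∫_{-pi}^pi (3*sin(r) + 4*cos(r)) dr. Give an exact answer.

0

An antiderivative is F(r) = 4*sin(r) - 3*cos(r).
Then F(pi) - F(-pi) = (3) - (3) = 0.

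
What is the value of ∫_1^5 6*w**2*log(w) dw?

-248/3 + 250*log(5)

Integrate by parts once (u = ln w, dv = 6*w**2 dw).
An antiderivative is F(w) = 2*w**3*(3*log(w) - 1)/3.
Then F(5) - F(1) = (-250/3 + 250*log(5)) - (-2/3) = -248/3 + 250*log(5).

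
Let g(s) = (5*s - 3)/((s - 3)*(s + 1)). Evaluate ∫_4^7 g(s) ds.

-2*log(5) + 12*log(2)

Factor the denominator: s**2 - 2*s - 3 = (s + 1)(s - 3).
Partial fractions: (5*s - 3)/((s - 3)*(s + 1)) = 2/(s + 1) + 3/(s - 3).
An antiderivative is F(s) = 3*log(s - 3) + 2*log(s + 1).
Then F(7) - F(4) = (12*log(2)) - (log(25)) = -2*log(5) + 12*log(2).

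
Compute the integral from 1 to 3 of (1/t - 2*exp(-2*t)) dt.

-exp(-2) + exp(-6) + log(3)

An antiderivative is F(t) = log(t) + exp(-2*t).
Then F(3) - F(1) = (exp(-6) + log(3)) - (exp(-2)) = -exp(-2) + exp(-6) + log(3).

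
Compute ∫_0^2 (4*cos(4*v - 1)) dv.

Let u = 4*v - 1, so du = 4 dv. When v = 0, u = -1; when v = 2, u = 7.
The integral becomes ∫ cos(u) du from -1 to 7, with antiderivative sin(u).
Back in v: F(v) = sin(4*v - 1).
Then F(2) - F(0) = (sin(7)) - (-sin(1)) = sin(7) + sin(1).

sin(7) + sin(1)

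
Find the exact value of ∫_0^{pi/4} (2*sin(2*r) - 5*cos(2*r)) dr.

An antiderivative is F(r) = -5*sin(2*r)/2 - cos(2*r).
Then F(pi/4) - F(0) = (-5/2) - (-1) = -3/2.

-3/2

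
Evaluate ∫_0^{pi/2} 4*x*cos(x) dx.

Integrate by parts once (u = x, dv = 4*cos(x) dx).
An antiderivative is F(x) = 4*x*sin(x) + 4*cos(x).
Then F(pi/2) - F(0) = (2*pi) - (4) = -4 + 2*pi.

-4 + 2*pi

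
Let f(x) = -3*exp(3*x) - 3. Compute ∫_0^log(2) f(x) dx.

An antiderivative is F(x) = -exp(3*x) - 3*x.
Then F(log(2)) - F(0) = (-8 - log(8)) - (-1) = -7 - log(8).

-7 - log(8)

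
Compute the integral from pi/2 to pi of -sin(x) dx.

-1

An antiderivative is F(x) = cos(x).
Then F(pi) - F(pi/2) = (-1) - (0) = -1.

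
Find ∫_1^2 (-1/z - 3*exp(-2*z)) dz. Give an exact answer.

-log(2) - 3*exp(-2)/2 + 3*exp(-4)/2

An antiderivative is F(z) = -log(z) + 3*exp(-2*z)/2.
Then F(2) - F(1) = (-log(2) + 3*exp(-4)/2) - (3*exp(-2)/2) = -log(2) - 3*exp(-2)/2 + 3*exp(-4)/2.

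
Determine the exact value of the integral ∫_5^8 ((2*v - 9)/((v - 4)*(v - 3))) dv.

Factor the denominator: v**2 - 7*v + 12 = (v - 3)(v - 4).
Partial fractions: (2*v - 9)/((v - 4)*(v - 3)) = 3/(v - 3) - 1/(v - 4).
An antiderivative is F(v) = -log(v - 4) + 3*log(v - 3).
Then F(8) - F(5) = (-2*log(2) + 3*log(5)) - (log(8)) = -5*log(2) + 3*log(5).

-5*log(2) + 3*log(5)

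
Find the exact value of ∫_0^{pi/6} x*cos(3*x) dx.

-1/9 + pi/18

Integrate by parts once (u = x, dv = cos(3*x) dx).
An antiderivative is F(x) = x*sin(3*x)/3 + cos(3*x)/9.
Then F(pi/6) - F(0) = (pi/18) - (1/9) = -1/9 + pi/18.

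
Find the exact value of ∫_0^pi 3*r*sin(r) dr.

3*pi

Integrate by parts once (u = r, dv = 3*sin(r) dr).
An antiderivative is F(r) = -3*r*cos(r) + 3*sin(r).
Then F(pi) - F(0) = (3*pi) - (0) = 3*pi.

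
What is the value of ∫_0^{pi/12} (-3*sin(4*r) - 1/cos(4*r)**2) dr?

An antiderivative is F(r) = 3*cos(4*r)/4 - tan(4*r)/4.
Then F(pi/12) - F(0) = (3/8 - sqrt(3)/4) - (3/4) = -sqrt(3)/4 - 3/8.

-sqrt(3)/4 - 3/8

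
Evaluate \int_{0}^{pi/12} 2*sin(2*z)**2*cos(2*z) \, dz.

Let u = sin(2*z), so du = 2*cos(2*z) dz. When z = 0, u = 0; when z = pi/12, u = 1/2.
The integral becomes ∫ u**2 du from 0 to 1/2, with antiderivative u**3/3.
Back in z: F(z) = sin(2*z)**3/3.
Then F(pi/12) - F(0) = (1/24) - (0) = 1/24.

1/24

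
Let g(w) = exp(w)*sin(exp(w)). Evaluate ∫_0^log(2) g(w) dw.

Let u = exp(w), so du = exp(w) dw. When w = 0, u = 1; when w = log(2), u = 2.
The integral becomes ∫ sin(u) du from 1 to 2, with antiderivative -cos(u).
Back in w: F(w) = -cos(exp(w)).
Then F(log(2)) - F(0) = (-cos(2)) - (-cos(1)) = -cos(2) + cos(1).

-cos(2) + cos(1)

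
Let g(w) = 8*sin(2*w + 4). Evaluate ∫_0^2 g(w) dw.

Let u = 2*w + 4, so du = 2 dw. When w = 0, u = 4; when w = 2, u = 8.
The integral becomes 4·∫ sin(u) du from 4 to 8, with antiderivative -4*cos(u).
Back in w: F(w) = -4*cos(2*w + 4).
Then F(2) - F(0) = (-4*cos(8)) - (-4*cos(4)) = 4*cos(4) - 4*cos(8).

4*cos(4) - 4*cos(8)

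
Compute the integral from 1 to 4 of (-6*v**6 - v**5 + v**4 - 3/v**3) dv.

By the power rule, an antiderivative is F(v) = -6*v**7/7 - v**6/6 + v**5/5 + 3/(2*v**2).
Then F(4) - F(1) = (-48791237/3360) - (71/105) = -16264503/1120.

-16264503/1120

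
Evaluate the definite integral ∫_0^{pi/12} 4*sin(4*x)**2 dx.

Use the identity sin^2(4*x) = (1 - cos(8*x))/2.
An antiderivative is F(x) = 2*x - sin(8*x)/4.
Then F(pi/12) - F(0) = (-sqrt(3)/8 + pi/6) - (0) = -sqrt(3)/8 + pi/6.

-sqrt(3)/8 + pi/6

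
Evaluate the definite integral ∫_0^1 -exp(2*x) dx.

An antiderivative is F(x) = -exp(2*x)/2.
Then F(1) - F(0) = (-exp(2)/2) - (-1/2) = 1/2 - exp(2)/2.

1/2 - exp(2)/2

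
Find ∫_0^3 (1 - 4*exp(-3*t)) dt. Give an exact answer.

An antiderivative is F(t) = t + 4*exp(-3*t)/3.
Then F(3) - F(0) = (4*exp(-9)/3 + 3) - (4/3) = 4*exp(-9)/3 + 5/3.

4*exp(-9)/3 + 5/3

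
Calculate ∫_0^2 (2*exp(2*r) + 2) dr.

An antiderivative is F(r) = exp(2*r) + 2*r.
Then F(2) - F(0) = (4 + exp(4)) - (1) = 3 + exp(4).

3 + exp(4)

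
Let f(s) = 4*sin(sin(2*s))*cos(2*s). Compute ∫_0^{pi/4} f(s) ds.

2 - 2*cos(1)

Let u = sin(2*s), so du = 2*cos(2*s) ds. When s = 0, u = 0; when s = pi/4, u = 1.
The integral becomes 2·∫ sin(u) du from 0 to 1, with antiderivative -2*cos(u).
Back in s: F(s) = -2*cos(sin(2*s)).
Then F(pi/4) - F(0) = (-2*cos(1)) - (-2) = 2 - 2*cos(1).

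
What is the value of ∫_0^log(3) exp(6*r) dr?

364/3

Let u = exp(r), so du = exp(r) dr. When r = 0, u = 1; when r = log(3), u = 3.
The integral becomes ∫ u**5 du from 1 to 3, with antiderivative u**6/6.
Back in r: F(r) = exp(6*r)/6.
Then F(log(3)) - F(0) = (243/2) - (1/6) = 364/3.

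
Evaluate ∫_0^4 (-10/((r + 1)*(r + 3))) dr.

-5*log(5) - 5*log(3) + 5*log(7)

Factor the denominator: r**2 + 4*r + 3 = (r + 3)(r + 1).
Partial fractions: -10/((r + 1)*(r + 3)) = 5/(r + 3) - 5/(r + 1).
An antiderivative is F(r) = -5*log(r + 1) + 5*log(r + 3).
Then F(4) - F(0) = (-5*log(5) + 5*log(7)) - (5*log(3)) = -5*log(5) - 5*log(3) + 5*log(7).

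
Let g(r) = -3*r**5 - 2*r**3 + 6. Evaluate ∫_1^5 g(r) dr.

-8100

By the power rule, an antiderivative is F(r) = -r**6/2 - r**4/2 + 6*r.
Then F(5) - F(1) = (-8095) - (5) = -8100.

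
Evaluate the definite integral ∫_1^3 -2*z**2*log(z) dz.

Integrate by parts once (u = ln z, dv = -2*z**2 dz).
An antiderivative is F(z) = -2*z**3*(3*log(z) - 1)/9.
Then F(3) - F(1) = (6 - 18*log(3)) - (2/9) = 52/9 - 18*log(3).

52/9 - 18*log(3)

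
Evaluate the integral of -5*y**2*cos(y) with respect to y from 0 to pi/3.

Integrate by parts twice (u = y^2, dv = -5*cos(y) dy).
An antiderivative is F(y) = -5*y**2*sin(y) - 10*y*cos(y) + 10*sin(y).
Then F(pi/3) - F(0) = (-5*pi/3 - 5*sqrt(3)*pi**2/18 + 5*sqrt(3)) - (0) = -5*pi/3 - 5*sqrt(3)*pi**2/18 + 5*sqrt(3).

-5*pi/3 - 5*sqrt(3)*pi**2/18 + 5*sqrt(3)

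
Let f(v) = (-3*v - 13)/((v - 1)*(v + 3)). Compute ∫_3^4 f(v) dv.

-5*log(3) + log(7) + 3*log(2)

Factor the denominator: v**2 + 2*v - 3 = (v + 3)(v - 1).
Partial fractions: (-3*v - 13)/((v - 1)*(v + 3)) = 1/(v + 3) - 4/(v - 1).
An antiderivative is F(v) = -4*log(v - 1) + log(v + 3).
Then F(4) - F(3) = (log(7/81)) - (log(3/8)) = -5*log(3) + log(7) + 3*log(2).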